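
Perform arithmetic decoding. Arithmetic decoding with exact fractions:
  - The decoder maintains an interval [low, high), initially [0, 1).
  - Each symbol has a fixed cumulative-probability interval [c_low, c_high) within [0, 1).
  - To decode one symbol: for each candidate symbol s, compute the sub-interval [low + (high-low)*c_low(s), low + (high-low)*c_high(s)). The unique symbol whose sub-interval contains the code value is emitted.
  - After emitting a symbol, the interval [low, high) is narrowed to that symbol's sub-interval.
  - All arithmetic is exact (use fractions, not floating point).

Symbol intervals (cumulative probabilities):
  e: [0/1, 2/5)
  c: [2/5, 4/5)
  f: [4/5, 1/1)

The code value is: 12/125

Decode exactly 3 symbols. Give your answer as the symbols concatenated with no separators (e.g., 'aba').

Answer: eec

Derivation:
Step 1: interval [0/1, 1/1), width = 1/1 - 0/1 = 1/1
  'e': [0/1 + 1/1*0/1, 0/1 + 1/1*2/5) = [0/1, 2/5) <- contains code 12/125
  'c': [0/1 + 1/1*2/5, 0/1 + 1/1*4/5) = [2/5, 4/5)
  'f': [0/1 + 1/1*4/5, 0/1 + 1/1*1/1) = [4/5, 1/1)
  emit 'e', narrow to [0/1, 2/5)
Step 2: interval [0/1, 2/5), width = 2/5 - 0/1 = 2/5
  'e': [0/1 + 2/5*0/1, 0/1 + 2/5*2/5) = [0/1, 4/25) <- contains code 12/125
  'c': [0/1 + 2/5*2/5, 0/1 + 2/5*4/5) = [4/25, 8/25)
  'f': [0/1 + 2/5*4/5, 0/1 + 2/5*1/1) = [8/25, 2/5)
  emit 'e', narrow to [0/1, 4/25)
Step 3: interval [0/1, 4/25), width = 4/25 - 0/1 = 4/25
  'e': [0/1 + 4/25*0/1, 0/1 + 4/25*2/5) = [0/1, 8/125)
  'c': [0/1 + 4/25*2/5, 0/1 + 4/25*4/5) = [8/125, 16/125) <- contains code 12/125
  'f': [0/1 + 4/25*4/5, 0/1 + 4/25*1/1) = [16/125, 4/25)
  emit 'c', narrow to [8/125, 16/125)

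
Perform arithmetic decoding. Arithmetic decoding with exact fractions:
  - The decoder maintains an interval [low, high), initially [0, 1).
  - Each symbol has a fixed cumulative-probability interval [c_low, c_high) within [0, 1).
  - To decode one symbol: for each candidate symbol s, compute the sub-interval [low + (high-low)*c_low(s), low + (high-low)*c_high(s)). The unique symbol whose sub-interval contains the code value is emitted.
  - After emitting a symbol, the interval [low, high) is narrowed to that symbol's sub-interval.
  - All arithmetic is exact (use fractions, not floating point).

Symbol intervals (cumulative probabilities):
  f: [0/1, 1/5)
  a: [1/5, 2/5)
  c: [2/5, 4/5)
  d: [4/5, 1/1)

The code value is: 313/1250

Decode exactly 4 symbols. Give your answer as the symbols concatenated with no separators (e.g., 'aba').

Step 1: interval [0/1, 1/1), width = 1/1 - 0/1 = 1/1
  'f': [0/1 + 1/1*0/1, 0/1 + 1/1*1/5) = [0/1, 1/5)
  'a': [0/1 + 1/1*1/5, 0/1 + 1/1*2/5) = [1/5, 2/5) <- contains code 313/1250
  'c': [0/1 + 1/1*2/5, 0/1 + 1/1*4/5) = [2/5, 4/5)
  'd': [0/1 + 1/1*4/5, 0/1 + 1/1*1/1) = [4/5, 1/1)
  emit 'a', narrow to [1/5, 2/5)
Step 2: interval [1/5, 2/5), width = 2/5 - 1/5 = 1/5
  'f': [1/5 + 1/5*0/1, 1/5 + 1/5*1/5) = [1/5, 6/25)
  'a': [1/5 + 1/5*1/5, 1/5 + 1/5*2/5) = [6/25, 7/25) <- contains code 313/1250
  'c': [1/5 + 1/5*2/5, 1/5 + 1/5*4/5) = [7/25, 9/25)
  'd': [1/5 + 1/5*4/5, 1/5 + 1/5*1/1) = [9/25, 2/5)
  emit 'a', narrow to [6/25, 7/25)
Step 3: interval [6/25, 7/25), width = 7/25 - 6/25 = 1/25
  'f': [6/25 + 1/25*0/1, 6/25 + 1/25*1/5) = [6/25, 31/125)
  'a': [6/25 + 1/25*1/5, 6/25 + 1/25*2/5) = [31/125, 32/125) <- contains code 313/1250
  'c': [6/25 + 1/25*2/5, 6/25 + 1/25*4/5) = [32/125, 34/125)
  'd': [6/25 + 1/25*4/5, 6/25 + 1/25*1/1) = [34/125, 7/25)
  emit 'a', narrow to [31/125, 32/125)
Step 4: interval [31/125, 32/125), width = 32/125 - 31/125 = 1/125
  'f': [31/125 + 1/125*0/1, 31/125 + 1/125*1/5) = [31/125, 156/625)
  'a': [31/125 + 1/125*1/5, 31/125 + 1/125*2/5) = [156/625, 157/625) <- contains code 313/1250
  'c': [31/125 + 1/125*2/5, 31/125 + 1/125*4/5) = [157/625, 159/625)
  'd': [31/125 + 1/125*4/5, 31/125 + 1/125*1/1) = [159/625, 32/125)
  emit 'a', narrow to [156/625, 157/625)

Answer: aaaa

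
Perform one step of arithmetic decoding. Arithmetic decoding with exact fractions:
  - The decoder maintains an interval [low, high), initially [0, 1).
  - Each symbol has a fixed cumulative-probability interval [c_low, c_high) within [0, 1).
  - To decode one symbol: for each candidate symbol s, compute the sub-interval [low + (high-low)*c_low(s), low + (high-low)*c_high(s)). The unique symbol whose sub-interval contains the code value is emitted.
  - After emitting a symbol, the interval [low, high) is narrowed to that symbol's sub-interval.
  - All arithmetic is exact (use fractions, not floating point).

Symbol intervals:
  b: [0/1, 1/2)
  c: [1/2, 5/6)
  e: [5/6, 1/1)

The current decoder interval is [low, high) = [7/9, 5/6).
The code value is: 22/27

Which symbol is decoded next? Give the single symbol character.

Answer: c

Derivation:
Interval width = high − low = 5/6 − 7/9 = 1/18
Scaled code = (code − low) / width = (22/27 − 7/9) / 1/18 = 2/3
  b: [0/1, 1/2) 
  c: [1/2, 5/6) ← scaled code falls here ✓
  e: [5/6, 1/1) 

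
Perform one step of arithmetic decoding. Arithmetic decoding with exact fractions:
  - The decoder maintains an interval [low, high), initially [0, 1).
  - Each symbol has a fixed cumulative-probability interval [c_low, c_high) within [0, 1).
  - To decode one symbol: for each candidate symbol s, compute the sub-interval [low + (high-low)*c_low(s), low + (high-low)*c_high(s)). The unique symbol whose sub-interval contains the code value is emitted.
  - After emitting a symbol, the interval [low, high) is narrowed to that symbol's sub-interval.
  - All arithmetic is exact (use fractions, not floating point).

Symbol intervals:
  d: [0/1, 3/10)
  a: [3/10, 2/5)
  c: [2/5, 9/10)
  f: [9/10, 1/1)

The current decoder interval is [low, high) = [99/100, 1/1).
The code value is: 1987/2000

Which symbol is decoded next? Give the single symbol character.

Interval width = high − low = 1/1 − 99/100 = 1/100
Scaled code = (code − low) / width = (1987/2000 − 99/100) / 1/100 = 7/20
  d: [0/1, 3/10) 
  a: [3/10, 2/5) ← scaled code falls here ✓
  c: [2/5, 9/10) 
  f: [9/10, 1/1) 

Answer: a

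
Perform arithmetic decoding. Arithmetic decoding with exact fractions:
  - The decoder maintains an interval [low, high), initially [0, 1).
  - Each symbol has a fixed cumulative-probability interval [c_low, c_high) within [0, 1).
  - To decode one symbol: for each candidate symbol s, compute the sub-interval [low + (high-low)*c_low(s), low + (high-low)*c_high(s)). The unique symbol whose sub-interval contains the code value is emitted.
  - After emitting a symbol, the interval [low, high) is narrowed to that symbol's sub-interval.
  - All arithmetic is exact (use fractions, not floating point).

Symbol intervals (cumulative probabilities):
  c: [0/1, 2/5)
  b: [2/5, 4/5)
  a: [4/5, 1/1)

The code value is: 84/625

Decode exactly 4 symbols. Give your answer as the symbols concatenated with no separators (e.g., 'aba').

Step 1: interval [0/1, 1/1), width = 1/1 - 0/1 = 1/1
  'c': [0/1 + 1/1*0/1, 0/1 + 1/1*2/5) = [0/1, 2/5) <- contains code 84/625
  'b': [0/1 + 1/1*2/5, 0/1 + 1/1*4/5) = [2/5, 4/5)
  'a': [0/1 + 1/1*4/5, 0/1 + 1/1*1/1) = [4/5, 1/1)
  emit 'c', narrow to [0/1, 2/5)
Step 2: interval [0/1, 2/5), width = 2/5 - 0/1 = 2/5
  'c': [0/1 + 2/5*0/1, 0/1 + 2/5*2/5) = [0/1, 4/25) <- contains code 84/625
  'b': [0/1 + 2/5*2/5, 0/1 + 2/5*4/5) = [4/25, 8/25)
  'a': [0/1 + 2/5*4/5, 0/1 + 2/5*1/1) = [8/25, 2/5)
  emit 'c', narrow to [0/1, 4/25)
Step 3: interval [0/1, 4/25), width = 4/25 - 0/1 = 4/25
  'c': [0/1 + 4/25*0/1, 0/1 + 4/25*2/5) = [0/1, 8/125)
  'b': [0/1 + 4/25*2/5, 0/1 + 4/25*4/5) = [8/125, 16/125)
  'a': [0/1 + 4/25*4/5, 0/1 + 4/25*1/1) = [16/125, 4/25) <- contains code 84/625
  emit 'a', narrow to [16/125, 4/25)
Step 4: interval [16/125, 4/25), width = 4/25 - 16/125 = 4/125
  'c': [16/125 + 4/125*0/1, 16/125 + 4/125*2/5) = [16/125, 88/625) <- contains code 84/625
  'b': [16/125 + 4/125*2/5, 16/125 + 4/125*4/5) = [88/625, 96/625)
  'a': [16/125 + 4/125*4/5, 16/125 + 4/125*1/1) = [96/625, 4/25)
  emit 'c', narrow to [16/125, 88/625)

Answer: ccac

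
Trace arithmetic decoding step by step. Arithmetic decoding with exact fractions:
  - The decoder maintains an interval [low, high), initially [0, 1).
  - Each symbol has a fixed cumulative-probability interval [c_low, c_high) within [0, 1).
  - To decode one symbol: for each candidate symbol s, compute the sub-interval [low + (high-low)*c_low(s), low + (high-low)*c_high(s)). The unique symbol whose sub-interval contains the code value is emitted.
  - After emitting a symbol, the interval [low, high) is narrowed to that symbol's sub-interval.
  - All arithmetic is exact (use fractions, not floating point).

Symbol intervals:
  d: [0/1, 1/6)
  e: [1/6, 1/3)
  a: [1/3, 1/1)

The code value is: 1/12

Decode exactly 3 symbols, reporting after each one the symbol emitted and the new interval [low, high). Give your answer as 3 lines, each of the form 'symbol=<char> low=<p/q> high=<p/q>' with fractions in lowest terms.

Step 1: interval [0/1, 1/1), width = 1/1 - 0/1 = 1/1
  'd': [0/1 + 1/1*0/1, 0/1 + 1/1*1/6) = [0/1, 1/6) <- contains code 1/12
  'e': [0/1 + 1/1*1/6, 0/1 + 1/1*1/3) = [1/6, 1/3)
  'a': [0/1 + 1/1*1/3, 0/1 + 1/1*1/1) = [1/3, 1/1)
  emit 'd', narrow to [0/1, 1/6)
Step 2: interval [0/1, 1/6), width = 1/6 - 0/1 = 1/6
  'd': [0/1 + 1/6*0/1, 0/1 + 1/6*1/6) = [0/1, 1/36)
  'e': [0/1 + 1/6*1/6, 0/1 + 1/6*1/3) = [1/36, 1/18)
  'a': [0/1 + 1/6*1/3, 0/1 + 1/6*1/1) = [1/18, 1/6) <- contains code 1/12
  emit 'a', narrow to [1/18, 1/6)
Step 3: interval [1/18, 1/6), width = 1/6 - 1/18 = 1/9
  'd': [1/18 + 1/9*0/1, 1/18 + 1/9*1/6) = [1/18, 2/27)
  'e': [1/18 + 1/9*1/6, 1/18 + 1/9*1/3) = [2/27, 5/54) <- contains code 1/12
  'a': [1/18 + 1/9*1/3, 1/18 + 1/9*1/1) = [5/54, 1/6)
  emit 'e', narrow to [2/27, 5/54)

Answer: symbol=d low=0/1 high=1/6
symbol=a low=1/18 high=1/6
symbol=e low=2/27 high=5/54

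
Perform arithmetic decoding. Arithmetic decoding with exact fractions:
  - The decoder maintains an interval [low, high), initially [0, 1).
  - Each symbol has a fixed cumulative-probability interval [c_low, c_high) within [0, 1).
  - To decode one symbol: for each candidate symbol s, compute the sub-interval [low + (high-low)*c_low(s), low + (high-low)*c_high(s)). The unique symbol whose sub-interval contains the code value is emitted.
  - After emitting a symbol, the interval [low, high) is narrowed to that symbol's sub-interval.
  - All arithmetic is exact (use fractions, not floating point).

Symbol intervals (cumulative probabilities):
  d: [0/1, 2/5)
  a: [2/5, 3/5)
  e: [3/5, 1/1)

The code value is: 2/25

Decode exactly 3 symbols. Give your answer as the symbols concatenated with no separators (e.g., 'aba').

Answer: dda

Derivation:
Step 1: interval [0/1, 1/1), width = 1/1 - 0/1 = 1/1
  'd': [0/1 + 1/1*0/1, 0/1 + 1/1*2/5) = [0/1, 2/5) <- contains code 2/25
  'a': [0/1 + 1/1*2/5, 0/1 + 1/1*3/5) = [2/5, 3/5)
  'e': [0/1 + 1/1*3/5, 0/1 + 1/1*1/1) = [3/5, 1/1)
  emit 'd', narrow to [0/1, 2/5)
Step 2: interval [0/1, 2/5), width = 2/5 - 0/1 = 2/5
  'd': [0/1 + 2/5*0/1, 0/1 + 2/5*2/5) = [0/1, 4/25) <- contains code 2/25
  'a': [0/1 + 2/5*2/5, 0/1 + 2/5*3/5) = [4/25, 6/25)
  'e': [0/1 + 2/5*3/5, 0/1 + 2/5*1/1) = [6/25, 2/5)
  emit 'd', narrow to [0/1, 4/25)
Step 3: interval [0/1, 4/25), width = 4/25 - 0/1 = 4/25
  'd': [0/1 + 4/25*0/1, 0/1 + 4/25*2/5) = [0/1, 8/125)
  'a': [0/1 + 4/25*2/5, 0/1 + 4/25*3/5) = [8/125, 12/125) <- contains code 2/25
  'e': [0/1 + 4/25*3/5, 0/1 + 4/25*1/1) = [12/125, 4/25)
  emit 'a', narrow to [8/125, 12/125)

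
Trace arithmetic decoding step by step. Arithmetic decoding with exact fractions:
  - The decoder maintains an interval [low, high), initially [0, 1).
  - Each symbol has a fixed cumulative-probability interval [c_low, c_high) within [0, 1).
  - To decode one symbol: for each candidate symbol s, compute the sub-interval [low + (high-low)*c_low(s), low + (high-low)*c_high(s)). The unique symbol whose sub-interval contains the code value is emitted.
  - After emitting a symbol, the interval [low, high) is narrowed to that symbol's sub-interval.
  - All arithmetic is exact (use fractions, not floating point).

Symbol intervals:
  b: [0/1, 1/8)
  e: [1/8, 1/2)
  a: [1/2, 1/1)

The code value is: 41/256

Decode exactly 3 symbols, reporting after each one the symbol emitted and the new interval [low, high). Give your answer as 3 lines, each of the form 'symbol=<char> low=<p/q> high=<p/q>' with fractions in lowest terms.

Step 1: interval [0/1, 1/1), width = 1/1 - 0/1 = 1/1
  'b': [0/1 + 1/1*0/1, 0/1 + 1/1*1/8) = [0/1, 1/8)
  'e': [0/1 + 1/1*1/8, 0/1 + 1/1*1/2) = [1/8, 1/2) <- contains code 41/256
  'a': [0/1 + 1/1*1/2, 0/1 + 1/1*1/1) = [1/2, 1/1)
  emit 'e', narrow to [1/8, 1/2)
Step 2: interval [1/8, 1/2), width = 1/2 - 1/8 = 3/8
  'b': [1/8 + 3/8*0/1, 1/8 + 3/8*1/8) = [1/8, 11/64) <- contains code 41/256
  'e': [1/8 + 3/8*1/8, 1/8 + 3/8*1/2) = [11/64, 5/16)
  'a': [1/8 + 3/8*1/2, 1/8 + 3/8*1/1) = [5/16, 1/2)
  emit 'b', narrow to [1/8, 11/64)
Step 3: interval [1/8, 11/64), width = 11/64 - 1/8 = 3/64
  'b': [1/8 + 3/64*0/1, 1/8 + 3/64*1/8) = [1/8, 67/512)
  'e': [1/8 + 3/64*1/8, 1/8 + 3/64*1/2) = [67/512, 19/128)
  'a': [1/8 + 3/64*1/2, 1/8 + 3/64*1/1) = [19/128, 11/64) <- contains code 41/256
  emit 'a', narrow to [19/128, 11/64)

Answer: symbol=e low=1/8 high=1/2
symbol=b low=1/8 high=11/64
symbol=a low=19/128 high=11/64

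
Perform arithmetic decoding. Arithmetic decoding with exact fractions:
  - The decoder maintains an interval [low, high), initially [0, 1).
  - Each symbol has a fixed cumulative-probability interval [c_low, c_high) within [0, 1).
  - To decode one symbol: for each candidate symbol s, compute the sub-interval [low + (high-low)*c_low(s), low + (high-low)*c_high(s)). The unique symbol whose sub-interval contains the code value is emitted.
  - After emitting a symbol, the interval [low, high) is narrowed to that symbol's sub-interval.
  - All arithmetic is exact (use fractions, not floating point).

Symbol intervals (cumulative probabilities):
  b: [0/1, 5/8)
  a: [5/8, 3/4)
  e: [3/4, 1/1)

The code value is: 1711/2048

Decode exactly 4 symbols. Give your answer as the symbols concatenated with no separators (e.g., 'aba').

Step 1: interval [0/1, 1/1), width = 1/1 - 0/1 = 1/1
  'b': [0/1 + 1/1*0/1, 0/1 + 1/1*5/8) = [0/1, 5/8)
  'a': [0/1 + 1/1*5/8, 0/1 + 1/1*3/4) = [5/8, 3/4)
  'e': [0/1 + 1/1*3/4, 0/1 + 1/1*1/1) = [3/4, 1/1) <- contains code 1711/2048
  emit 'e', narrow to [3/4, 1/1)
Step 2: interval [3/4, 1/1), width = 1/1 - 3/4 = 1/4
  'b': [3/4 + 1/4*0/1, 3/4 + 1/4*5/8) = [3/4, 29/32) <- contains code 1711/2048
  'a': [3/4 + 1/4*5/8, 3/4 + 1/4*3/4) = [29/32, 15/16)
  'e': [3/4 + 1/4*3/4, 3/4 + 1/4*1/1) = [15/16, 1/1)
  emit 'b', narrow to [3/4, 29/32)
Step 3: interval [3/4, 29/32), width = 29/32 - 3/4 = 5/32
  'b': [3/4 + 5/32*0/1, 3/4 + 5/32*5/8) = [3/4, 217/256) <- contains code 1711/2048
  'a': [3/4 + 5/32*5/8, 3/4 + 5/32*3/4) = [217/256, 111/128)
  'e': [3/4 + 5/32*3/4, 3/4 + 5/32*1/1) = [111/128, 29/32)
  emit 'b', narrow to [3/4, 217/256)
Step 4: interval [3/4, 217/256), width = 217/256 - 3/4 = 25/256
  'b': [3/4 + 25/256*0/1, 3/4 + 25/256*5/8) = [3/4, 1661/2048)
  'a': [3/4 + 25/256*5/8, 3/4 + 25/256*3/4) = [1661/2048, 843/1024)
  'e': [3/4 + 25/256*3/4, 3/4 + 25/256*1/1) = [843/1024, 217/256) <- contains code 1711/2048
  emit 'e', narrow to [843/1024, 217/256)

Answer: ebbe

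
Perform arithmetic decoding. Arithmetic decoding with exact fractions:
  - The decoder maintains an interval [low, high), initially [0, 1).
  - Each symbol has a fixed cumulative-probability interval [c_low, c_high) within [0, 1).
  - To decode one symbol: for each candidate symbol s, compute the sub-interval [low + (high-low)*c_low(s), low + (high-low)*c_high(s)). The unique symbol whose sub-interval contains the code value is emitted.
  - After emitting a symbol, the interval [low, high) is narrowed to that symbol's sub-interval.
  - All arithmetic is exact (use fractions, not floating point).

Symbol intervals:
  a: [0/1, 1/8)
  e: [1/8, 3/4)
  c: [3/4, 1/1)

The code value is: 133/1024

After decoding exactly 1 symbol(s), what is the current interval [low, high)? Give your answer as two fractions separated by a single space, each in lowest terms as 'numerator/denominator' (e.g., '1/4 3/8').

Answer: 1/8 3/4

Derivation:
Step 1: interval [0/1, 1/1), width = 1/1 - 0/1 = 1/1
  'a': [0/1 + 1/1*0/1, 0/1 + 1/1*1/8) = [0/1, 1/8)
  'e': [0/1 + 1/1*1/8, 0/1 + 1/1*3/4) = [1/8, 3/4) <- contains code 133/1024
  'c': [0/1 + 1/1*3/4, 0/1 + 1/1*1/1) = [3/4, 1/1)
  emit 'e', narrow to [1/8, 3/4)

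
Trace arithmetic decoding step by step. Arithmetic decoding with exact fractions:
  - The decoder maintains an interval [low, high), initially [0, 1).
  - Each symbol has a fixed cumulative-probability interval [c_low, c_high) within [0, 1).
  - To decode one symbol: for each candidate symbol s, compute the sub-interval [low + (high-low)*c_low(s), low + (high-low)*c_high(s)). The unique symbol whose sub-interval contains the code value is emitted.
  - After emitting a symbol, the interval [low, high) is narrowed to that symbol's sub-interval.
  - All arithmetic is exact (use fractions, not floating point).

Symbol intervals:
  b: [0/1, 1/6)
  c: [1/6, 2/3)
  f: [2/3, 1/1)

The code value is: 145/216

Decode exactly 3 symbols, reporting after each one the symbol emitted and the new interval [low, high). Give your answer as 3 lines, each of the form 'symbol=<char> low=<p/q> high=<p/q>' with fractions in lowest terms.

Answer: symbol=f low=2/3 high=1/1
symbol=b low=2/3 high=13/18
symbol=b low=2/3 high=73/108

Derivation:
Step 1: interval [0/1, 1/1), width = 1/1 - 0/1 = 1/1
  'b': [0/1 + 1/1*0/1, 0/1 + 1/1*1/6) = [0/1, 1/6)
  'c': [0/1 + 1/1*1/6, 0/1 + 1/1*2/3) = [1/6, 2/3)
  'f': [0/1 + 1/1*2/3, 0/1 + 1/1*1/1) = [2/3, 1/1) <- contains code 145/216
  emit 'f', narrow to [2/3, 1/1)
Step 2: interval [2/3, 1/1), width = 1/1 - 2/3 = 1/3
  'b': [2/3 + 1/3*0/1, 2/3 + 1/3*1/6) = [2/3, 13/18) <- contains code 145/216
  'c': [2/3 + 1/3*1/6, 2/3 + 1/3*2/3) = [13/18, 8/9)
  'f': [2/3 + 1/3*2/3, 2/3 + 1/3*1/1) = [8/9, 1/1)
  emit 'b', narrow to [2/3, 13/18)
Step 3: interval [2/3, 13/18), width = 13/18 - 2/3 = 1/18
  'b': [2/3 + 1/18*0/1, 2/3 + 1/18*1/6) = [2/3, 73/108) <- contains code 145/216
  'c': [2/3 + 1/18*1/6, 2/3 + 1/18*2/3) = [73/108, 19/27)
  'f': [2/3 + 1/18*2/3, 2/3 + 1/18*1/1) = [19/27, 13/18)
  emit 'b', narrow to [2/3, 73/108)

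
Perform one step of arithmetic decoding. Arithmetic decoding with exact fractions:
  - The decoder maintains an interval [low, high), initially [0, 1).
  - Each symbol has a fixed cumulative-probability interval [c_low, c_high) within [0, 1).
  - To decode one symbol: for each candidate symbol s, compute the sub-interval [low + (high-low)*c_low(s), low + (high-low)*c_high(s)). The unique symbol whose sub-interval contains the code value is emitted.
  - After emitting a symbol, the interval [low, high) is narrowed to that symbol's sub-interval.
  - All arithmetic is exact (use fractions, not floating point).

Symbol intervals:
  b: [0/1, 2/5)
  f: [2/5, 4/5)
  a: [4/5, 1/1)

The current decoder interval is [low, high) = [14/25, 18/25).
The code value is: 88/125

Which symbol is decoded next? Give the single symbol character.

Interval width = high − low = 18/25 − 14/25 = 4/25
Scaled code = (code − low) / width = (88/125 − 14/25) / 4/25 = 9/10
  b: [0/1, 2/5) 
  f: [2/5, 4/5) 
  a: [4/5, 1/1) ← scaled code falls here ✓

Answer: a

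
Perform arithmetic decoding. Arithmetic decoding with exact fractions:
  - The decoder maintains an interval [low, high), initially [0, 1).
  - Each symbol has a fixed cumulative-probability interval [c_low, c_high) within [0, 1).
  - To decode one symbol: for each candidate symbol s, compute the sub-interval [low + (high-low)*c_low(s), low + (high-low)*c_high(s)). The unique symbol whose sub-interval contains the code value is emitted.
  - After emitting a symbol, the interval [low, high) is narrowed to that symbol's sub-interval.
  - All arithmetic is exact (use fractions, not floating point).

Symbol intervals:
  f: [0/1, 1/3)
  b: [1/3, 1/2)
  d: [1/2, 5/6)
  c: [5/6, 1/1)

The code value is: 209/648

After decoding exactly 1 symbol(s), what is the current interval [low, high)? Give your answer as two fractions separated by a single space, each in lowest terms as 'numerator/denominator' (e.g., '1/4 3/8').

Answer: 0/1 1/3

Derivation:
Step 1: interval [0/1, 1/1), width = 1/1 - 0/1 = 1/1
  'f': [0/1 + 1/1*0/1, 0/1 + 1/1*1/3) = [0/1, 1/3) <- contains code 209/648
  'b': [0/1 + 1/1*1/3, 0/1 + 1/1*1/2) = [1/3, 1/2)
  'd': [0/1 + 1/1*1/2, 0/1 + 1/1*5/6) = [1/2, 5/6)
  'c': [0/1 + 1/1*5/6, 0/1 + 1/1*1/1) = [5/6, 1/1)
  emit 'f', narrow to [0/1, 1/3)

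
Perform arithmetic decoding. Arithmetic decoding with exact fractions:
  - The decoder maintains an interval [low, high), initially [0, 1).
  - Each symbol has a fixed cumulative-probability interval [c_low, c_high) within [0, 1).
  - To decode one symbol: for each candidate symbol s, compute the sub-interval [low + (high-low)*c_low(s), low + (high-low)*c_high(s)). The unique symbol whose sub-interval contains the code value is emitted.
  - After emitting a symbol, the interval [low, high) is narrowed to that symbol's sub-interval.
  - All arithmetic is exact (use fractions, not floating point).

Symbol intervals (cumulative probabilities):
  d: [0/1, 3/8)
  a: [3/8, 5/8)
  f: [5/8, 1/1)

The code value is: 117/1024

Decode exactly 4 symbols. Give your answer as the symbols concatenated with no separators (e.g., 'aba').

Step 1: interval [0/1, 1/1), width = 1/1 - 0/1 = 1/1
  'd': [0/1 + 1/1*0/1, 0/1 + 1/1*3/8) = [0/1, 3/8) <- contains code 117/1024
  'a': [0/1 + 1/1*3/8, 0/1 + 1/1*5/8) = [3/8, 5/8)
  'f': [0/1 + 1/1*5/8, 0/1 + 1/1*1/1) = [5/8, 1/1)
  emit 'd', narrow to [0/1, 3/8)
Step 2: interval [0/1, 3/8), width = 3/8 - 0/1 = 3/8
  'd': [0/1 + 3/8*0/1, 0/1 + 3/8*3/8) = [0/1, 9/64) <- contains code 117/1024
  'a': [0/1 + 3/8*3/8, 0/1 + 3/8*5/8) = [9/64, 15/64)
  'f': [0/1 + 3/8*5/8, 0/1 + 3/8*1/1) = [15/64, 3/8)
  emit 'd', narrow to [0/1, 9/64)
Step 3: interval [0/1, 9/64), width = 9/64 - 0/1 = 9/64
  'd': [0/1 + 9/64*0/1, 0/1 + 9/64*3/8) = [0/1, 27/512)
  'a': [0/1 + 9/64*3/8, 0/1 + 9/64*5/8) = [27/512, 45/512)
  'f': [0/1 + 9/64*5/8, 0/1 + 9/64*1/1) = [45/512, 9/64) <- contains code 117/1024
  emit 'f', narrow to [45/512, 9/64)
Step 4: interval [45/512, 9/64), width = 9/64 - 45/512 = 27/512
  'd': [45/512 + 27/512*0/1, 45/512 + 27/512*3/8) = [45/512, 441/4096)
  'a': [45/512 + 27/512*3/8, 45/512 + 27/512*5/8) = [441/4096, 495/4096) <- contains code 117/1024
  'f': [45/512 + 27/512*5/8, 45/512 + 27/512*1/1) = [495/4096, 9/64)
  emit 'a', narrow to [441/4096, 495/4096)

Answer: ddfa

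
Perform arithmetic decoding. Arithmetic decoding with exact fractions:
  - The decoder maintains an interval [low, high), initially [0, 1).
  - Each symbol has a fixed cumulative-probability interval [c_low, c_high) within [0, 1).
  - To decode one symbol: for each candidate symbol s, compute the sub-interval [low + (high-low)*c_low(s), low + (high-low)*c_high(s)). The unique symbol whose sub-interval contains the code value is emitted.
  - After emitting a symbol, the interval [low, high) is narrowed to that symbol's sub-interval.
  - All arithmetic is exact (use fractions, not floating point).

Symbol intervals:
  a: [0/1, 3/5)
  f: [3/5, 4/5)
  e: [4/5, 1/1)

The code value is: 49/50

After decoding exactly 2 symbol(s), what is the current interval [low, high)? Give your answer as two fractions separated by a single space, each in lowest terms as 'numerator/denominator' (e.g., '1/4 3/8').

Answer: 24/25 1/1

Derivation:
Step 1: interval [0/1, 1/1), width = 1/1 - 0/1 = 1/1
  'a': [0/1 + 1/1*0/1, 0/1 + 1/1*3/5) = [0/1, 3/5)
  'f': [0/1 + 1/1*3/5, 0/1 + 1/1*4/5) = [3/5, 4/5)
  'e': [0/1 + 1/1*4/5, 0/1 + 1/1*1/1) = [4/5, 1/1) <- contains code 49/50
  emit 'e', narrow to [4/5, 1/1)
Step 2: interval [4/5, 1/1), width = 1/1 - 4/5 = 1/5
  'a': [4/5 + 1/5*0/1, 4/5 + 1/5*3/5) = [4/5, 23/25)
  'f': [4/5 + 1/5*3/5, 4/5 + 1/5*4/5) = [23/25, 24/25)
  'e': [4/5 + 1/5*4/5, 4/5 + 1/5*1/1) = [24/25, 1/1) <- contains code 49/50
  emit 'e', narrow to [24/25, 1/1)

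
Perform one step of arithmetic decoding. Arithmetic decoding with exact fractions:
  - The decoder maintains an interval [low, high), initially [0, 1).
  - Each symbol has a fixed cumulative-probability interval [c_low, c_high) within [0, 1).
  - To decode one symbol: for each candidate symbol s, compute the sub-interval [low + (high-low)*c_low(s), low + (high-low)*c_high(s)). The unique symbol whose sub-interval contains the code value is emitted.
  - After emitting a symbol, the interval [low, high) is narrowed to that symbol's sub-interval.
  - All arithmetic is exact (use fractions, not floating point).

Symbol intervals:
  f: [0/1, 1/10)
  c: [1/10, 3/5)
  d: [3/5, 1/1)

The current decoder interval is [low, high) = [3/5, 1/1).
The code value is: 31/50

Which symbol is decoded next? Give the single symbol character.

Interval width = high − low = 1/1 − 3/5 = 2/5
Scaled code = (code − low) / width = (31/50 − 3/5) / 2/5 = 1/20
  f: [0/1, 1/10) ← scaled code falls here ✓
  c: [1/10, 3/5) 
  d: [3/5, 1/1) 

Answer: f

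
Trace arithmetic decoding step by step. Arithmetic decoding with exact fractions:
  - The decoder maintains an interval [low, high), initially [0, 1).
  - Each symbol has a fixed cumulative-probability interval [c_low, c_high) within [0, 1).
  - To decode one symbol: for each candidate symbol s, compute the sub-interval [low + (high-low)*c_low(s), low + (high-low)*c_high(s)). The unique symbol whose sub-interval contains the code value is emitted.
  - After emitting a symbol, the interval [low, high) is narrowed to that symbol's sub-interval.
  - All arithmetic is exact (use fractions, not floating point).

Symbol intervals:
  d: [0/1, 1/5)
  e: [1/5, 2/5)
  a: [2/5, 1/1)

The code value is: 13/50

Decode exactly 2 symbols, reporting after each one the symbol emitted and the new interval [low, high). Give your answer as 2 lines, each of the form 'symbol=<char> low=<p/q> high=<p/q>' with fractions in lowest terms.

Step 1: interval [0/1, 1/1), width = 1/1 - 0/1 = 1/1
  'd': [0/1 + 1/1*0/1, 0/1 + 1/1*1/5) = [0/1, 1/5)
  'e': [0/1 + 1/1*1/5, 0/1 + 1/1*2/5) = [1/5, 2/5) <- contains code 13/50
  'a': [0/1 + 1/1*2/5, 0/1 + 1/1*1/1) = [2/5, 1/1)
  emit 'e', narrow to [1/5, 2/5)
Step 2: interval [1/5, 2/5), width = 2/5 - 1/5 = 1/5
  'd': [1/5 + 1/5*0/1, 1/5 + 1/5*1/5) = [1/5, 6/25)
  'e': [1/5 + 1/5*1/5, 1/5 + 1/5*2/5) = [6/25, 7/25) <- contains code 13/50
  'a': [1/5 + 1/5*2/5, 1/5 + 1/5*1/1) = [7/25, 2/5)
  emit 'e', narrow to [6/25, 7/25)

Answer: symbol=e low=1/5 high=2/5
symbol=e low=6/25 high=7/25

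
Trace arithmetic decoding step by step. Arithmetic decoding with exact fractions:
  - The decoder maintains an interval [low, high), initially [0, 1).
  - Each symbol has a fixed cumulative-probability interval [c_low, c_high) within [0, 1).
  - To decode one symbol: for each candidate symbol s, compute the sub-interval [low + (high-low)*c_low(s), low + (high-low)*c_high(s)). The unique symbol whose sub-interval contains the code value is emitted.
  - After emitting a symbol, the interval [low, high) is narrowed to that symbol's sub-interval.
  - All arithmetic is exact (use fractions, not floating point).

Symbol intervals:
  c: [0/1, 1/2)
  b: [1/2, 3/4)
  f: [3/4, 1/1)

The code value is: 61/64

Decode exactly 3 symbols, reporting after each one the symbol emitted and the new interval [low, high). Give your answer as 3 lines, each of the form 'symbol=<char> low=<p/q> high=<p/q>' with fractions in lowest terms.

Answer: symbol=f low=3/4 high=1/1
symbol=f low=15/16 high=1/1
symbol=c low=15/16 high=31/32

Derivation:
Step 1: interval [0/1, 1/1), width = 1/1 - 0/1 = 1/1
  'c': [0/1 + 1/1*0/1, 0/1 + 1/1*1/2) = [0/1, 1/2)
  'b': [0/1 + 1/1*1/2, 0/1 + 1/1*3/4) = [1/2, 3/4)
  'f': [0/1 + 1/1*3/4, 0/1 + 1/1*1/1) = [3/4, 1/1) <- contains code 61/64
  emit 'f', narrow to [3/4, 1/1)
Step 2: interval [3/4, 1/1), width = 1/1 - 3/4 = 1/4
  'c': [3/4 + 1/4*0/1, 3/4 + 1/4*1/2) = [3/4, 7/8)
  'b': [3/4 + 1/4*1/2, 3/4 + 1/4*3/4) = [7/8, 15/16)
  'f': [3/4 + 1/4*3/4, 3/4 + 1/4*1/1) = [15/16, 1/1) <- contains code 61/64
  emit 'f', narrow to [15/16, 1/1)
Step 3: interval [15/16, 1/1), width = 1/1 - 15/16 = 1/16
  'c': [15/16 + 1/16*0/1, 15/16 + 1/16*1/2) = [15/16, 31/32) <- contains code 61/64
  'b': [15/16 + 1/16*1/2, 15/16 + 1/16*3/4) = [31/32, 63/64)
  'f': [15/16 + 1/16*3/4, 15/16 + 1/16*1/1) = [63/64, 1/1)
  emit 'c', narrow to [15/16, 31/32)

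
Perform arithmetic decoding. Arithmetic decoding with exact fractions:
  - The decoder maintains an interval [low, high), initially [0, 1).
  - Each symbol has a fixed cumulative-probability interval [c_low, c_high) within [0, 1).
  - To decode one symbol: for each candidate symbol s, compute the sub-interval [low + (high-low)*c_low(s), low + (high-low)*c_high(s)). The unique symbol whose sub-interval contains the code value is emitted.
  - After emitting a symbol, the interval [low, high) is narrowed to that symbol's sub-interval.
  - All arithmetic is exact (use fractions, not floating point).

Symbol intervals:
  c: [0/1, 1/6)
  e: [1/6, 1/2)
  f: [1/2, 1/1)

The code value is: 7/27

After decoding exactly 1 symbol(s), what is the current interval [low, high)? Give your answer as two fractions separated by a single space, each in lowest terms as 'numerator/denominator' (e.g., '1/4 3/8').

Answer: 1/6 1/2

Derivation:
Step 1: interval [0/1, 1/1), width = 1/1 - 0/1 = 1/1
  'c': [0/1 + 1/1*0/1, 0/1 + 1/1*1/6) = [0/1, 1/6)
  'e': [0/1 + 1/1*1/6, 0/1 + 1/1*1/2) = [1/6, 1/2) <- contains code 7/27
  'f': [0/1 + 1/1*1/2, 0/1 + 1/1*1/1) = [1/2, 1/1)
  emit 'e', narrow to [1/6, 1/2)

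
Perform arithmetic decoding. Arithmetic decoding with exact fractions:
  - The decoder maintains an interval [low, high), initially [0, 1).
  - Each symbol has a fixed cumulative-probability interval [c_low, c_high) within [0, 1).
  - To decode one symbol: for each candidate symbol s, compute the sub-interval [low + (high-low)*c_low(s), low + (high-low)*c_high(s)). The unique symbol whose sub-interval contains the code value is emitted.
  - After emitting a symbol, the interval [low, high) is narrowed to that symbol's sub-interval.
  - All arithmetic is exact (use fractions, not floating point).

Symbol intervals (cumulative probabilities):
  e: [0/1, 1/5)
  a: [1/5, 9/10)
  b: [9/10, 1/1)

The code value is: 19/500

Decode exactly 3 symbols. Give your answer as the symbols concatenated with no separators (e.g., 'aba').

Step 1: interval [0/1, 1/1), width = 1/1 - 0/1 = 1/1
  'e': [0/1 + 1/1*0/1, 0/1 + 1/1*1/5) = [0/1, 1/5) <- contains code 19/500
  'a': [0/1 + 1/1*1/5, 0/1 + 1/1*9/10) = [1/5, 9/10)
  'b': [0/1 + 1/1*9/10, 0/1 + 1/1*1/1) = [9/10, 1/1)
  emit 'e', narrow to [0/1, 1/5)
Step 2: interval [0/1, 1/5), width = 1/5 - 0/1 = 1/5
  'e': [0/1 + 1/5*0/1, 0/1 + 1/5*1/5) = [0/1, 1/25) <- contains code 19/500
  'a': [0/1 + 1/5*1/5, 0/1 + 1/5*9/10) = [1/25, 9/50)
  'b': [0/1 + 1/5*9/10, 0/1 + 1/5*1/1) = [9/50, 1/5)
  emit 'e', narrow to [0/1, 1/25)
Step 3: interval [0/1, 1/25), width = 1/25 - 0/1 = 1/25
  'e': [0/1 + 1/25*0/1, 0/1 + 1/25*1/5) = [0/1, 1/125)
  'a': [0/1 + 1/25*1/5, 0/1 + 1/25*9/10) = [1/125, 9/250)
  'b': [0/1 + 1/25*9/10, 0/1 + 1/25*1/1) = [9/250, 1/25) <- contains code 19/500
  emit 'b', narrow to [9/250, 1/25)

Answer: eeb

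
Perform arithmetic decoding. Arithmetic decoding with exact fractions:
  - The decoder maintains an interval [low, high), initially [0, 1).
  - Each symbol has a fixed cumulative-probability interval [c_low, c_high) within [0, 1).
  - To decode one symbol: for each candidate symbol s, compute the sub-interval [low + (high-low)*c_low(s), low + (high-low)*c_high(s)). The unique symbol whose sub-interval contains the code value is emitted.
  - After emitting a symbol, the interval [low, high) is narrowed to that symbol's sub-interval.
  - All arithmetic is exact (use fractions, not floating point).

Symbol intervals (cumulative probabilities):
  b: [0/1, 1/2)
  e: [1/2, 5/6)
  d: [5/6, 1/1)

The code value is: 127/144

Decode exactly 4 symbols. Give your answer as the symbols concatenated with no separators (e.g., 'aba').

Answer: dbeb

Derivation:
Step 1: interval [0/1, 1/1), width = 1/1 - 0/1 = 1/1
  'b': [0/1 + 1/1*0/1, 0/1 + 1/1*1/2) = [0/1, 1/2)
  'e': [0/1 + 1/1*1/2, 0/1 + 1/1*5/6) = [1/2, 5/6)
  'd': [0/1 + 1/1*5/6, 0/1 + 1/1*1/1) = [5/6, 1/1) <- contains code 127/144
  emit 'd', narrow to [5/6, 1/1)
Step 2: interval [5/6, 1/1), width = 1/1 - 5/6 = 1/6
  'b': [5/6 + 1/6*0/1, 5/6 + 1/6*1/2) = [5/6, 11/12) <- contains code 127/144
  'e': [5/6 + 1/6*1/2, 5/6 + 1/6*5/6) = [11/12, 35/36)
  'd': [5/6 + 1/6*5/6, 5/6 + 1/6*1/1) = [35/36, 1/1)
  emit 'b', narrow to [5/6, 11/12)
Step 3: interval [5/6, 11/12), width = 11/12 - 5/6 = 1/12
  'b': [5/6 + 1/12*0/1, 5/6 + 1/12*1/2) = [5/6, 7/8)
  'e': [5/6 + 1/12*1/2, 5/6 + 1/12*5/6) = [7/8, 65/72) <- contains code 127/144
  'd': [5/6 + 1/12*5/6, 5/6 + 1/12*1/1) = [65/72, 11/12)
  emit 'e', narrow to [7/8, 65/72)
Step 4: interval [7/8, 65/72), width = 65/72 - 7/8 = 1/36
  'b': [7/8 + 1/36*0/1, 7/8 + 1/36*1/2) = [7/8, 8/9) <- contains code 127/144
  'e': [7/8 + 1/36*1/2, 7/8 + 1/36*5/6) = [8/9, 97/108)
  'd': [7/8 + 1/36*5/6, 7/8 + 1/36*1/1) = [97/108, 65/72)
  emit 'b', narrow to [7/8, 8/9)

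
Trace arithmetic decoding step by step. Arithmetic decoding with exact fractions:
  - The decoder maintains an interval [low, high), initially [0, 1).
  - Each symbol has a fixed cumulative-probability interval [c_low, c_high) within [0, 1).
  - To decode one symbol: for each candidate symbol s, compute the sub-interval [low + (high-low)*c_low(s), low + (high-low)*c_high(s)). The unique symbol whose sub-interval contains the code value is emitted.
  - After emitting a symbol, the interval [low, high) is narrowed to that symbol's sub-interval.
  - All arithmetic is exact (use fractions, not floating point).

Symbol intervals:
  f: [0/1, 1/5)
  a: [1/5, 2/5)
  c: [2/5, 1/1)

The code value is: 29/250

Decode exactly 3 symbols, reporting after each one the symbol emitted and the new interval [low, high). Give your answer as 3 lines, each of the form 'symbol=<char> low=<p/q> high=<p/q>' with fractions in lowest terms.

Answer: symbol=f low=0/1 high=1/5
symbol=c low=2/25 high=1/5
symbol=a low=13/125 high=16/125

Derivation:
Step 1: interval [0/1, 1/1), width = 1/1 - 0/1 = 1/1
  'f': [0/1 + 1/1*0/1, 0/1 + 1/1*1/5) = [0/1, 1/5) <- contains code 29/250
  'a': [0/1 + 1/1*1/5, 0/1 + 1/1*2/5) = [1/5, 2/5)
  'c': [0/1 + 1/1*2/5, 0/1 + 1/1*1/1) = [2/5, 1/1)
  emit 'f', narrow to [0/1, 1/5)
Step 2: interval [0/1, 1/5), width = 1/5 - 0/1 = 1/5
  'f': [0/1 + 1/5*0/1, 0/1 + 1/5*1/5) = [0/1, 1/25)
  'a': [0/1 + 1/5*1/5, 0/1 + 1/5*2/5) = [1/25, 2/25)
  'c': [0/1 + 1/5*2/5, 0/1 + 1/5*1/1) = [2/25, 1/5) <- contains code 29/250
  emit 'c', narrow to [2/25, 1/5)
Step 3: interval [2/25, 1/5), width = 1/5 - 2/25 = 3/25
  'f': [2/25 + 3/25*0/1, 2/25 + 3/25*1/5) = [2/25, 13/125)
  'a': [2/25 + 3/25*1/5, 2/25 + 3/25*2/5) = [13/125, 16/125) <- contains code 29/250
  'c': [2/25 + 3/25*2/5, 2/25 + 3/25*1/1) = [16/125, 1/5)
  emit 'a', narrow to [13/125, 16/125)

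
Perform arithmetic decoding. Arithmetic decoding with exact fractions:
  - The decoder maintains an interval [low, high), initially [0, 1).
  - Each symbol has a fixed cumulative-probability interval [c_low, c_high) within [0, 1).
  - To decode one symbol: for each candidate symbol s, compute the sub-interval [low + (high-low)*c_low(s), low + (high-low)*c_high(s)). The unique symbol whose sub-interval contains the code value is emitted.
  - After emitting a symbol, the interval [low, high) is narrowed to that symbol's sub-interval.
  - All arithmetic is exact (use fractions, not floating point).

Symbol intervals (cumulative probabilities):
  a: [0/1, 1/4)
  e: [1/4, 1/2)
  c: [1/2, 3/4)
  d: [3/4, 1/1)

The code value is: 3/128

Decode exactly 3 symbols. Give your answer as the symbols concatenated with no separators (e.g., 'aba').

Step 1: interval [0/1, 1/1), width = 1/1 - 0/1 = 1/1
  'a': [0/1 + 1/1*0/1, 0/1 + 1/1*1/4) = [0/1, 1/4) <- contains code 3/128
  'e': [0/1 + 1/1*1/4, 0/1 + 1/1*1/2) = [1/4, 1/2)
  'c': [0/1 + 1/1*1/2, 0/1 + 1/1*3/4) = [1/2, 3/4)
  'd': [0/1 + 1/1*3/4, 0/1 + 1/1*1/1) = [3/4, 1/1)
  emit 'a', narrow to [0/1, 1/4)
Step 2: interval [0/1, 1/4), width = 1/4 - 0/1 = 1/4
  'a': [0/1 + 1/4*0/1, 0/1 + 1/4*1/4) = [0/1, 1/16) <- contains code 3/128
  'e': [0/1 + 1/4*1/4, 0/1 + 1/4*1/2) = [1/16, 1/8)
  'c': [0/1 + 1/4*1/2, 0/1 + 1/4*3/4) = [1/8, 3/16)
  'd': [0/1 + 1/4*3/4, 0/1 + 1/4*1/1) = [3/16, 1/4)
  emit 'a', narrow to [0/1, 1/16)
Step 3: interval [0/1, 1/16), width = 1/16 - 0/1 = 1/16
  'a': [0/1 + 1/16*0/1, 0/1 + 1/16*1/4) = [0/1, 1/64)
  'e': [0/1 + 1/16*1/4, 0/1 + 1/16*1/2) = [1/64, 1/32) <- contains code 3/128
  'c': [0/1 + 1/16*1/2, 0/1 + 1/16*3/4) = [1/32, 3/64)
  'd': [0/1 + 1/16*3/4, 0/1 + 1/16*1/1) = [3/64, 1/16)
  emit 'e', narrow to [1/64, 1/32)

Answer: aae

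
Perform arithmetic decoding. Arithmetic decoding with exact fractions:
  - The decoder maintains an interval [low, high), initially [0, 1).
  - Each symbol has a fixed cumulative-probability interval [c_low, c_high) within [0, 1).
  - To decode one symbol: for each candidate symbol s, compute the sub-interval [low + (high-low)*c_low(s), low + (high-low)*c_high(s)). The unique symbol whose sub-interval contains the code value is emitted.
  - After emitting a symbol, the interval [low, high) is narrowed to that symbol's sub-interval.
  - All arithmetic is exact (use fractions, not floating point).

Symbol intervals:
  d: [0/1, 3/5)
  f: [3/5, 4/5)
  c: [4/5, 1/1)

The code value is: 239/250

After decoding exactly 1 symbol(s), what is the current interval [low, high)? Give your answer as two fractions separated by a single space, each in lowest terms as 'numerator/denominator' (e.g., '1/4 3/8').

Step 1: interval [0/1, 1/1), width = 1/1 - 0/1 = 1/1
  'd': [0/1 + 1/1*0/1, 0/1 + 1/1*3/5) = [0/1, 3/5)
  'f': [0/1 + 1/1*3/5, 0/1 + 1/1*4/5) = [3/5, 4/5)
  'c': [0/1 + 1/1*4/5, 0/1 + 1/1*1/1) = [4/5, 1/1) <- contains code 239/250
  emit 'c', narrow to [4/5, 1/1)

Answer: 4/5 1/1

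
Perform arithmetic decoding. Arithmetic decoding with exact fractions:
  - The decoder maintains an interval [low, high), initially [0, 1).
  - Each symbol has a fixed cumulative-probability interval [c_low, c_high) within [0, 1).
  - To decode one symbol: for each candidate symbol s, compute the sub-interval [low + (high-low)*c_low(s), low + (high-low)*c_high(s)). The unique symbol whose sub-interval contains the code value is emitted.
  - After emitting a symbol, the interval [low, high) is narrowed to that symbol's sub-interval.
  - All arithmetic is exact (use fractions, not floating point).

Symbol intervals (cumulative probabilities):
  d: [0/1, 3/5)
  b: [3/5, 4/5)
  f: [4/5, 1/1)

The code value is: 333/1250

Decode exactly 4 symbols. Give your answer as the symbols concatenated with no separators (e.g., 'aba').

Step 1: interval [0/1, 1/1), width = 1/1 - 0/1 = 1/1
  'd': [0/1 + 1/1*0/1, 0/1 + 1/1*3/5) = [0/1, 3/5) <- contains code 333/1250
  'b': [0/1 + 1/1*3/5, 0/1 + 1/1*4/5) = [3/5, 4/5)
  'f': [0/1 + 1/1*4/5, 0/1 + 1/1*1/1) = [4/5, 1/1)
  emit 'd', narrow to [0/1, 3/5)
Step 2: interval [0/1, 3/5), width = 3/5 - 0/1 = 3/5
  'd': [0/1 + 3/5*0/1, 0/1 + 3/5*3/5) = [0/1, 9/25) <- contains code 333/1250
  'b': [0/1 + 3/5*3/5, 0/1 + 3/5*4/5) = [9/25, 12/25)
  'f': [0/1 + 3/5*4/5, 0/1 + 3/5*1/1) = [12/25, 3/5)
  emit 'd', narrow to [0/1, 9/25)
Step 3: interval [0/1, 9/25), width = 9/25 - 0/1 = 9/25
  'd': [0/1 + 9/25*0/1, 0/1 + 9/25*3/5) = [0/1, 27/125)
  'b': [0/1 + 9/25*3/5, 0/1 + 9/25*4/5) = [27/125, 36/125) <- contains code 333/1250
  'f': [0/1 + 9/25*4/5, 0/1 + 9/25*1/1) = [36/125, 9/25)
  emit 'b', narrow to [27/125, 36/125)
Step 4: interval [27/125, 36/125), width = 36/125 - 27/125 = 9/125
  'd': [27/125 + 9/125*0/1, 27/125 + 9/125*3/5) = [27/125, 162/625)
  'b': [27/125 + 9/125*3/5, 27/125 + 9/125*4/5) = [162/625, 171/625) <- contains code 333/1250
  'f': [27/125 + 9/125*4/5, 27/125 + 9/125*1/1) = [171/625, 36/125)
  emit 'b', narrow to [162/625, 171/625)

Answer: ddbb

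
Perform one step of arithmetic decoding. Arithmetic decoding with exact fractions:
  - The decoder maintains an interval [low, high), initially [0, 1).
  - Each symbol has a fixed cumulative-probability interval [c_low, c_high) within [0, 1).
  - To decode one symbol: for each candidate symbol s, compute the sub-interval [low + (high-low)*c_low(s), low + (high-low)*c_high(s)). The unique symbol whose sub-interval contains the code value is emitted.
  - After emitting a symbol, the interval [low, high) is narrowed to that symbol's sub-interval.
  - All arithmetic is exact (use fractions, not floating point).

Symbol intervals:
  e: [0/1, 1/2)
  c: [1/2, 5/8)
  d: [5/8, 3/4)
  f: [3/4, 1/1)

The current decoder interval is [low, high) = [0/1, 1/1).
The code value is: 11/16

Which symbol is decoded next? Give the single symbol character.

Answer: d

Derivation:
Interval width = high − low = 1/1 − 0/1 = 1/1
Scaled code = (code − low) / width = (11/16 − 0/1) / 1/1 = 11/16
  e: [0/1, 1/2) 
  c: [1/2, 5/8) 
  d: [5/8, 3/4) ← scaled code falls here ✓
  f: [3/4, 1/1) 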